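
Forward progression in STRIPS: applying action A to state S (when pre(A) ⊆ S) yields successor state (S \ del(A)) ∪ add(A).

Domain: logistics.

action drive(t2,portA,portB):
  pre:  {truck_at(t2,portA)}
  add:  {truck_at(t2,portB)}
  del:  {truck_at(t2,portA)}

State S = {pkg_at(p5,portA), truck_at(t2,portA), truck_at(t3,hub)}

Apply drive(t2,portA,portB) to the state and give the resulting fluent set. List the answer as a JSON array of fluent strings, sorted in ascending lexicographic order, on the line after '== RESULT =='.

Compute (S \ del) ∪ add:
  pre ⊆ S: {truck_at(t2,portA)} ⊆ S  — applicable
  S \ del = {pkg_at(p5,portA), truck_at(t3,hub)}
  ∪ add   = {pkg_at(p5,portA), truck_at(t2,portB), truck_at(t3,hub)}

== RESULT ==
["pkg_at(p5,portA)", "truck_at(t2,portB)", "truck_at(t3,hub)"]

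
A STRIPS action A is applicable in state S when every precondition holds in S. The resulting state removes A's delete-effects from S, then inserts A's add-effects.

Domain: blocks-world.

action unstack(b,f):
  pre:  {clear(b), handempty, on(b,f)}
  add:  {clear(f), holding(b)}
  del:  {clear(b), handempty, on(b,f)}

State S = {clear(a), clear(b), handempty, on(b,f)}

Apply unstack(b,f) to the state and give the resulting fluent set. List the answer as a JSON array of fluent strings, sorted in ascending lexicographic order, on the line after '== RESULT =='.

Compute (S \ del) ∪ add:
  pre ⊆ S: {clear(b), handempty, on(b,f)} ⊆ S  — applicable
  S \ del = {clear(a)}
  ∪ add   = {clear(a), clear(f), holding(b)}

== RESULT ==
["clear(a)", "clear(f)", "holding(b)"]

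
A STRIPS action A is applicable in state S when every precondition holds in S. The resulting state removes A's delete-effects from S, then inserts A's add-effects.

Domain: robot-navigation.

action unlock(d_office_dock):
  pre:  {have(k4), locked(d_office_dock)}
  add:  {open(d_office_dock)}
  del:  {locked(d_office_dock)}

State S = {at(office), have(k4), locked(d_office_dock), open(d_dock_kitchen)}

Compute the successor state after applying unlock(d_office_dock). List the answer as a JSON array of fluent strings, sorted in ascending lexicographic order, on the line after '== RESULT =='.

Compute (S \ del) ∪ add:
  pre ⊆ S: {have(k4), locked(d_office_dock)} ⊆ S  — applicable
  S \ del = {at(office), have(k4), open(d_dock_kitchen)}
  ∪ add   = {at(office), have(k4), open(d_dock_kitchen), open(d_office_dock)}

== RESULT ==
["at(office)", "have(k4)", "open(d_dock_kitchen)", "open(d_office_dock)"]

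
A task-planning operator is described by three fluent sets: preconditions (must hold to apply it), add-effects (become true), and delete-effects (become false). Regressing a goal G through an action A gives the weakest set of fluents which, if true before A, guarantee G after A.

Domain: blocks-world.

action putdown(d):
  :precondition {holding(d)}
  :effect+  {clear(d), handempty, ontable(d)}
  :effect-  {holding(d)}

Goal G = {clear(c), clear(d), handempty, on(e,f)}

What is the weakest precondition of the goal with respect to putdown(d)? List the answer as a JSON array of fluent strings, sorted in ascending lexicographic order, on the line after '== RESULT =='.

Regress:
  G ∩ del = {}  (empty — regression defined)
  G \ add = {clear(c), clear(d), handempty, on(e,f)} \ {clear(d), handempty, ontable(d)} = {clear(c), on(e,f)}
  ∪ pre   = {clear(c), on(e,f)} ∪ {holding(d)}
          = {clear(c), holding(d), on(e,f)}

== RESULT ==
["clear(c)", "holding(d)", "on(e,f)"]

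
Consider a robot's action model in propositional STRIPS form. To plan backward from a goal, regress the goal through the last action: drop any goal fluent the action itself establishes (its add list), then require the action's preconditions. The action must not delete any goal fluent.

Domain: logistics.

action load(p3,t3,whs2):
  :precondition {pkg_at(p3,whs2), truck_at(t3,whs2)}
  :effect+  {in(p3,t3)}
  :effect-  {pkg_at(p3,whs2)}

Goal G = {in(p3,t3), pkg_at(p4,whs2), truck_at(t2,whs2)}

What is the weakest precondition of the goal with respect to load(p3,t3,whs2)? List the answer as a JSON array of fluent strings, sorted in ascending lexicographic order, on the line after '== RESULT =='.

Regress:
  G ∩ del = {}  (empty — regression defined)
  G \ add = {in(p3,t3), pkg_at(p4,whs2), truck_at(t2,whs2)} \ {in(p3,t3)} = {pkg_at(p4,whs2), truck_at(t2,whs2)}
  ∪ pre   = {pkg_at(p4,whs2), truck_at(t2,whs2)} ∪ {pkg_at(p3,whs2), truck_at(t3,whs2)}
          = {pkg_at(p3,whs2), pkg_at(p4,whs2), truck_at(t2,whs2), truck_at(t3,whs2)}

== RESULT ==
["pkg_at(p3,whs2)", "pkg_at(p4,whs2)", "truck_at(t2,whs2)", "truck_at(t3,whs2)"]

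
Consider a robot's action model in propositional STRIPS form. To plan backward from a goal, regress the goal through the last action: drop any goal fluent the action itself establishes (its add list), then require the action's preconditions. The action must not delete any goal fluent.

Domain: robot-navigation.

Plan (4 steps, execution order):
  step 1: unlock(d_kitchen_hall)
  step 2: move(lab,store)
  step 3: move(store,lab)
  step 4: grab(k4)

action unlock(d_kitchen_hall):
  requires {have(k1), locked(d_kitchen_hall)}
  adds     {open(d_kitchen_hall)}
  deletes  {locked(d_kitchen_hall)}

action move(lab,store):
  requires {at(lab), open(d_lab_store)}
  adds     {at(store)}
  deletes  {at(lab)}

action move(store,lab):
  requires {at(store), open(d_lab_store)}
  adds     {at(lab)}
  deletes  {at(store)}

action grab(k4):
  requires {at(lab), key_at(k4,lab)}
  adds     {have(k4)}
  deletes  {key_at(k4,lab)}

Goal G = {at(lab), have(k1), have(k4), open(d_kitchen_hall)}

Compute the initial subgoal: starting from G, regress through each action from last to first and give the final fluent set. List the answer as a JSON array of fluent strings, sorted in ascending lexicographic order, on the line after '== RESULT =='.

Work backward from the goal:
  through step 4 (grab(k4)): drop {have(k4)}, keep {at(lab), have(k1), open(d_kitchen_hall)}, require {at(lab), key_at(k4,lab)}
    → {at(lab), have(k1), key_at(k4,lab), open(d_kitchen_hall)}
  through step 3 (move(store,lab)): drop {at(lab)}, keep {have(k1), key_at(k4,lab), open(d_kitchen_hall)}, require {at(store), open(d_lab_store)}
    → {at(store), have(k1), key_at(k4,lab), open(d_kitchen_hall), open(d_lab_store)}
  through step 2 (move(lab,store)): drop {at(store)}, keep {have(k1), key_at(k4,lab), open(d_kitchen_hall), open(d_lab_store)}, require {at(lab), open(d_lab_store)}
    → {at(lab), have(k1), key_at(k4,lab), open(d_kitchen_hall), open(d_lab_store)}
  through step 1 (unlock(d_kitchen_hall)): drop {open(d_kitchen_hall)}, keep {at(lab), have(k1), key_at(k4,lab), open(d_lab_store)}, require {have(k1), locked(d_kitchen_hall)}
    → {at(lab), have(k1), key_at(k4,lab), locked(d_kitchen_hall), open(d_lab_store)}

== RESULT ==
["at(lab)", "have(k1)", "key_at(k4,lab)", "locked(d_kitchen_hall)", "open(d_lab_store)"]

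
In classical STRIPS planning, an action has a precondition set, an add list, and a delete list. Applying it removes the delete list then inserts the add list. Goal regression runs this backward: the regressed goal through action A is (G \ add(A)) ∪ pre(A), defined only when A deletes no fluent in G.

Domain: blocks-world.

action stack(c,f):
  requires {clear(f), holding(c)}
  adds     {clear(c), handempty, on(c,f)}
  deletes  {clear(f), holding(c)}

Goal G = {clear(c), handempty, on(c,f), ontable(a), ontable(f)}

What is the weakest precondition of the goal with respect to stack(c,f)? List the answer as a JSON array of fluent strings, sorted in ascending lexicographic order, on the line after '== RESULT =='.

Regress:
  G ∩ del = {}  (empty — regression defined)
  G \ add = {clear(c), handempty, on(c,f), ontable(a), ontable(f)} \ {clear(c), handempty, on(c,f)} = {ontable(a), ontable(f)}
  ∪ pre   = {ontable(a), ontable(f)} ∪ {clear(f), holding(c)}
          = {clear(f), holding(c), ontable(a), ontable(f)}

== RESULT ==
["clear(f)", "holding(c)", "ontable(a)", "ontable(f)"]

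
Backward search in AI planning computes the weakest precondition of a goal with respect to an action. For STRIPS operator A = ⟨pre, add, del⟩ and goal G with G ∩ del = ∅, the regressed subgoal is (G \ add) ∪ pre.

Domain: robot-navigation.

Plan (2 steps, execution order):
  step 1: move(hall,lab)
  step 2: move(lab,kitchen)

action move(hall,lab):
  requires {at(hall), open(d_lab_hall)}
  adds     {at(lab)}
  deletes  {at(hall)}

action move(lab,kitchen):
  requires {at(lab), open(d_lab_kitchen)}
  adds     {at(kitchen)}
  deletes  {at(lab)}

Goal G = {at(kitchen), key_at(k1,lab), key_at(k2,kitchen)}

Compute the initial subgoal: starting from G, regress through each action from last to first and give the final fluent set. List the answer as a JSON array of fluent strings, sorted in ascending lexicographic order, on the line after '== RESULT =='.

Regress step by step:
  through step 2 (move(lab,kitchen)): drop {at(kitchen)}, keep {key_at(k1,lab), key_at(k2,kitchen)}, require {at(lab), open(d_lab_kitchen)}
    → {at(lab), key_at(k1,lab), key_at(k2,kitchen), open(d_lab_kitchen)}
  through step 1 (move(hall,lab)): drop {at(lab)}, keep {key_at(k1,lab), key_at(k2,kitchen), open(d_lab_kitchen)}, require {at(hall), open(d_lab_hall)}
    → {at(hall), key_at(k1,lab), key_at(k2,kitchen), open(d_lab_hall), open(d_lab_kitchen)}

== RESULT ==
["at(hall)", "key_at(k1,lab)", "key_at(k2,kitchen)", "open(d_lab_hall)", "open(d_lab_kitchen)"]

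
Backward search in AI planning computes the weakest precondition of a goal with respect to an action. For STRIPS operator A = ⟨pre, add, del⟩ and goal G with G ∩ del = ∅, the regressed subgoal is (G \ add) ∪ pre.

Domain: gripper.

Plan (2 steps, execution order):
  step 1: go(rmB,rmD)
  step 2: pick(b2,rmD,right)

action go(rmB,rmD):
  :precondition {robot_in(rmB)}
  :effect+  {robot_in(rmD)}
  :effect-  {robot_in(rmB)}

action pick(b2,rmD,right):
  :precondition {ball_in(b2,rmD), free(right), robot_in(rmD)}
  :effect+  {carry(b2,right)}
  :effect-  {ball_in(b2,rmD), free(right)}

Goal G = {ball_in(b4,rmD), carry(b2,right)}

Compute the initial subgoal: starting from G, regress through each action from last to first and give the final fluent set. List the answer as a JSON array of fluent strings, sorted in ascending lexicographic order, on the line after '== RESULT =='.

Work backward from the goal:
  through step 2 (pick(b2,rmD,right)): drop {carry(b2,right)}, keep {ball_in(b4,rmD)}, require {ball_in(b2,rmD), free(right), robot_in(rmD)}
    → {ball_in(b2,rmD), ball_in(b4,rmD), free(right), robot_in(rmD)}
  through step 1 (go(rmB,rmD)): drop {robot_in(rmD)}, keep {ball_in(b2,rmD), ball_in(b4,rmD), free(right)}, require {robot_in(rmB)}
    → {ball_in(b2,rmD), ball_in(b4,rmD), free(right), robot_in(rmB)}

== RESULT ==
["ball_in(b2,rmD)", "ball_in(b4,rmD)", "free(right)", "robot_in(rmB)"]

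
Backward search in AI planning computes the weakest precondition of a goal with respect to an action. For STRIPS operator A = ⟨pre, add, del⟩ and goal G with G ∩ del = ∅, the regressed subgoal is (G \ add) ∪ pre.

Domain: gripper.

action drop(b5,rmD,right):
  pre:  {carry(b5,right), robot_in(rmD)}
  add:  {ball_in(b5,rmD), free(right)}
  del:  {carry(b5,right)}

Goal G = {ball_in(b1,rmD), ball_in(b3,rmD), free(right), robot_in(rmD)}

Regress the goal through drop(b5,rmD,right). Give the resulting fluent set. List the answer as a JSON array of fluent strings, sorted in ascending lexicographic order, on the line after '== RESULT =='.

Compute (G \ add) ∪ pre:
  G ∩ del = {}  (empty — regression defined)
  G \ add = {ball_in(b1,rmD), ball_in(b3,rmD), free(right), robot_in(rmD)} \ {ball_in(b5,rmD), free(right)} = {ball_in(b1,rmD), ball_in(b3,rmD), robot_in(rmD)}
  ∪ pre   = {ball_in(b1,rmD), ball_in(b3,rmD), robot_in(rmD)} ∪ {carry(b5,right), robot_in(rmD)}
          = {ball_in(b1,rmD), ball_in(b3,rmD), carry(b5,right), robot_in(rmD)}

== RESULT ==
["ball_in(b1,rmD)", "ball_in(b3,rmD)", "carry(b5,right)", "robot_in(rmD)"]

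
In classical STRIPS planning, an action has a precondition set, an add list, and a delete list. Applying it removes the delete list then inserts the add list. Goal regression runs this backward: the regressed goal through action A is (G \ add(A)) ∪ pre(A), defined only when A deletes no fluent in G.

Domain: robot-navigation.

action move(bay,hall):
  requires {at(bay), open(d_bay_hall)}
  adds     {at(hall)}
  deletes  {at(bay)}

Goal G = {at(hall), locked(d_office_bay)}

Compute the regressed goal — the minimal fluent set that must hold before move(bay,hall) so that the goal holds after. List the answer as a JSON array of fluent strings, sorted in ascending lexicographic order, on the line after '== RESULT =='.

Compute (G \ add) ∪ pre:
  G ∩ del = {}  (empty — regression defined)
  G \ add = {at(hall), locked(d_office_bay)} \ {at(hall)} = {locked(d_office_bay)}
  ∪ pre   = {locked(d_office_bay)} ∪ {at(bay), open(d_bay_hall)}
          = {at(bay), locked(d_office_bay), open(d_bay_hall)}

== RESULT ==
["at(bay)", "locked(d_office_bay)", "open(d_bay_hall)"]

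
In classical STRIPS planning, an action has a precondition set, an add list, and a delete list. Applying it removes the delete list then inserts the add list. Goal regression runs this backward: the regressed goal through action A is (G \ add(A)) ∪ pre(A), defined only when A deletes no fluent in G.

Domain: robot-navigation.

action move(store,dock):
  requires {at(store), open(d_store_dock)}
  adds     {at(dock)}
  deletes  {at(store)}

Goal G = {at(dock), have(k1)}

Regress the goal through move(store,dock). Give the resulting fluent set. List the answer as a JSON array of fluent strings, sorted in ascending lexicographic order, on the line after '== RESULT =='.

Compute (G \ add) ∪ pre:
  G ∩ del = {}  (empty — regression defined)
  G \ add = {at(dock), have(k1)} \ {at(dock)} = {have(k1)}
  ∪ pre   = {have(k1)} ∪ {at(store), open(d_store_dock)}
          = {at(store), have(k1), open(d_store_dock)}

== RESULT ==
["at(store)", "have(k1)", "open(d_store_dock)"]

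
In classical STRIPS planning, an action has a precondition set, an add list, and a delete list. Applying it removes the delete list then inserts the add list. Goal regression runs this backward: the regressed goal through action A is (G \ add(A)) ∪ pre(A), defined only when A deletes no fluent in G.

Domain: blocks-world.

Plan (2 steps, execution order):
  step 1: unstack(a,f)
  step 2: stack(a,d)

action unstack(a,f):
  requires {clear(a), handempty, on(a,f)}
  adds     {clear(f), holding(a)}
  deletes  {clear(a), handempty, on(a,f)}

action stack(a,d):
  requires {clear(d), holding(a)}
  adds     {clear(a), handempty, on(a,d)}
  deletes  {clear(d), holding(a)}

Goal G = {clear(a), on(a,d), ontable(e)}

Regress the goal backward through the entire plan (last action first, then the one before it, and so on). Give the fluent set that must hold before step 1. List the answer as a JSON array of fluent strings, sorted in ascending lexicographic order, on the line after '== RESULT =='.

Work backward from the goal:
  through step 2 (stack(a,d)): drop {clear(a), on(a,d)}, keep {ontable(e)}, require {clear(d), holding(a)}
    → {clear(d), holding(a), ontable(e)}
  through step 1 (unstack(a,f)): drop {holding(a)}, keep {clear(d), ontable(e)}, require {clear(a), handempty, on(a,f)}
    → {clear(a), clear(d), handempty, on(a,f), ontable(e)}

== RESULT ==
["clear(a)", "clear(d)", "handempty", "on(a,f)", "ontable(e)"]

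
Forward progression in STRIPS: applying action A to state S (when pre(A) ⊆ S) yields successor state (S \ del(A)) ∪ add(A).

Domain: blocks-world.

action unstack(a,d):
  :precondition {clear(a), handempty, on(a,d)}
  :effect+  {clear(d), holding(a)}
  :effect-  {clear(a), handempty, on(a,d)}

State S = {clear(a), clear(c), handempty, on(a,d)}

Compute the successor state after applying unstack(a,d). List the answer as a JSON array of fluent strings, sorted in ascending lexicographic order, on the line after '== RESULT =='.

Progress:
  pre ⊆ S: {clear(a), handempty, on(a,d)} ⊆ S  — applicable
  S \ del = {clear(c)}
  ∪ add   = {clear(c), clear(d), holding(a)}

== RESULT ==
["clear(c)", "clear(d)", "holding(a)"]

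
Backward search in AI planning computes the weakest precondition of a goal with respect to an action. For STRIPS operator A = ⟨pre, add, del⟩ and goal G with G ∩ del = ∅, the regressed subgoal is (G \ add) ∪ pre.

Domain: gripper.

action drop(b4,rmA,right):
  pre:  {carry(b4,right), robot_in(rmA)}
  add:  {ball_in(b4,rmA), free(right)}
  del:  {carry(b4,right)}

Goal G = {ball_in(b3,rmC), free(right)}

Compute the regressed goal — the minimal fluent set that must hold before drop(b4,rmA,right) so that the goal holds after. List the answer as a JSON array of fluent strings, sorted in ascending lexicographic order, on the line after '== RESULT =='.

Compute (G \ add) ∪ pre:
  G ∩ del = {}  (empty — regression defined)
  G \ add = {ball_in(b3,rmC), free(right)} \ {ball_in(b4,rmA), free(right)} = {ball_in(b3,rmC)}
  ∪ pre   = {ball_in(b3,rmC)} ∪ {carry(b4,right), robot_in(rmA)}
          = {ball_in(b3,rmC), carry(b4,right), robot_in(rmA)}

== RESULT ==
["ball_in(b3,rmC)", "carry(b4,right)", "robot_in(rmA)"]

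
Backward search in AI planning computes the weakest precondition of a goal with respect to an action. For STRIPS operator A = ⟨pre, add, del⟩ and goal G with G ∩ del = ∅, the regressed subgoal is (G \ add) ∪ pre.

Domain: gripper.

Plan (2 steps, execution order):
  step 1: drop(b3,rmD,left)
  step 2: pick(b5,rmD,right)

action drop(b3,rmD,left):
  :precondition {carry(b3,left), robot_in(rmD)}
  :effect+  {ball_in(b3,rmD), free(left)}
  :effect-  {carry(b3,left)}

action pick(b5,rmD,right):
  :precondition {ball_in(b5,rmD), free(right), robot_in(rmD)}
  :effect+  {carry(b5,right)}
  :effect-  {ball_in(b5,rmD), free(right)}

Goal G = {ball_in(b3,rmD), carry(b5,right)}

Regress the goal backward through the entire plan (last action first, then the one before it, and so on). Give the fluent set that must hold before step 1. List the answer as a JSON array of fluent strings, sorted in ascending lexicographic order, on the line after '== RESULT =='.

Regress step by step:
  through step 2 (pick(b5,rmD,right)): drop {carry(b5,right)}, keep {ball_in(b3,rmD)}, require {ball_in(b5,rmD), free(right), robot_in(rmD)}
    → {ball_in(b3,rmD), ball_in(b5,rmD), free(right), robot_in(rmD)}
  through step 1 (drop(b3,rmD,left)): drop {ball_in(b3,rmD)}, keep {ball_in(b5,rmD), free(right), robot_in(rmD)}, require {carry(b3,left), robot_in(rmD)}
    → {ball_in(b5,rmD), carry(b3,left), free(right), robot_in(rmD)}

== RESULT ==
["ball_in(b5,rmD)", "carry(b3,left)", "free(right)", "robot_in(rmD)"]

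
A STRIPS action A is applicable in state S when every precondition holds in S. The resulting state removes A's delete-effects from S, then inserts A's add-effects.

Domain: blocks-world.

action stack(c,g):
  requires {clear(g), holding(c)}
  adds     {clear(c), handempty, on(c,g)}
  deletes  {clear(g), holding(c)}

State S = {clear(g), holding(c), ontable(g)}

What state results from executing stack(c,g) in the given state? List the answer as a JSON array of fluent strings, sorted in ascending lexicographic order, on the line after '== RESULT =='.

Compute (S \ del) ∪ add:
  pre ⊆ S: {clear(g), holding(c)} ⊆ S  — applicable
  S \ del = {ontable(g)}
  ∪ add   = {clear(c), handempty, on(c,g), ontable(g)}

== RESULT ==
["clear(c)", "handempty", "on(c,g)", "ontable(g)"]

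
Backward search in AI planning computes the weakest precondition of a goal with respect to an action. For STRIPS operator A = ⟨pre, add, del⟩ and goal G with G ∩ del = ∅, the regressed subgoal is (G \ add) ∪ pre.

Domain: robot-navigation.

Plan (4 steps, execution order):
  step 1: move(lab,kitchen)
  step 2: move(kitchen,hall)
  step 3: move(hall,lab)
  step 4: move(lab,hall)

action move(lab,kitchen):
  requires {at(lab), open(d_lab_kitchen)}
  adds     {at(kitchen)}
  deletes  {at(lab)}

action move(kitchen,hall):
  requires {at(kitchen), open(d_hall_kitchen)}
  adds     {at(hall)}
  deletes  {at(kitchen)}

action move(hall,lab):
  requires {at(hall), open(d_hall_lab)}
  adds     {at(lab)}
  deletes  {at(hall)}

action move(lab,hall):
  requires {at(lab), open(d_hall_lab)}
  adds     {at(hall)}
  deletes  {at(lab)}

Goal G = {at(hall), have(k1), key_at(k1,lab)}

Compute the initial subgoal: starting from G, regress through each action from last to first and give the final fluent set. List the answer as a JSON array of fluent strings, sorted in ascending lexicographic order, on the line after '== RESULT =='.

Work backward from the goal:
  through step 4 (move(lab,hall)): drop {at(hall)}, keep {have(k1), key_at(k1,lab)}, require {at(lab), open(d_hall_lab)}
    → {at(lab), have(k1), key_at(k1,lab), open(d_hall_lab)}
  through step 3 (move(hall,lab)): drop {at(lab)}, keep {have(k1), key_at(k1,lab), open(d_hall_lab)}, require {at(hall), open(d_hall_lab)}
    → {at(hall), have(k1), key_at(k1,lab), open(d_hall_lab)}
  through step 2 (move(kitchen,hall)): drop {at(hall)}, keep {have(k1), key_at(k1,lab), open(d_hall_lab)}, require {at(kitchen), open(d_hall_kitchen)}
    → {at(kitchen), have(k1), key_at(k1,lab), open(d_hall_kitchen), open(d_hall_lab)}
  through step 1 (move(lab,kitchen)): drop {at(kitchen)}, keep {have(k1), key_at(k1,lab), open(d_hall_kitchen), open(d_hall_lab)}, require {at(lab), open(d_lab_kitchen)}
    → {at(lab), have(k1), key_at(k1,lab), open(d_hall_kitchen), open(d_hall_lab), open(d_lab_kitchen)}

== RESULT ==
["at(lab)", "have(k1)", "key_at(k1,lab)", "open(d_hall_kitchen)", "open(d_hall_lab)", "open(d_lab_kitchen)"]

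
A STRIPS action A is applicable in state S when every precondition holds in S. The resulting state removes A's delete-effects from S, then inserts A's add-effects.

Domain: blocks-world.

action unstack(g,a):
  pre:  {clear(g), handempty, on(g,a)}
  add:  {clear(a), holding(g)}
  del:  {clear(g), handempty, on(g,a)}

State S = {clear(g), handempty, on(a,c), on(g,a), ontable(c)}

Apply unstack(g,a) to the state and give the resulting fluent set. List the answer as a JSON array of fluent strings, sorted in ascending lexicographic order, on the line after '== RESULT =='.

Compute (S \ del) ∪ add:
  pre ⊆ S: {clear(g), handempty, on(g,a)} ⊆ S  — applicable
  S \ del = {on(a,c), ontable(c)}
  ∪ add   = {clear(a), holding(g), on(a,c), ontable(c)}

== RESULT ==
["clear(a)", "holding(g)", "on(a,c)", "ontable(c)"]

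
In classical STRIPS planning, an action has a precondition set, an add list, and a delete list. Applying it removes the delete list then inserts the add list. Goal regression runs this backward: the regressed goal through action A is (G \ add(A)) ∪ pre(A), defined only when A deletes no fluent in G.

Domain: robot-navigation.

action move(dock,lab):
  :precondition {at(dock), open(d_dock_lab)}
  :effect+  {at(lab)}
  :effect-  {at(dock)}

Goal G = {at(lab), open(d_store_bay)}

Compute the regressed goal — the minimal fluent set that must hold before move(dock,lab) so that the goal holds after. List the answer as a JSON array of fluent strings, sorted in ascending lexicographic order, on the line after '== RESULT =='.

Compute (G \ add) ∪ pre:
  G ∩ del = {}  (empty — regression defined)
  G \ add = {at(lab), open(d_store_bay)} \ {at(lab)} = {open(d_store_bay)}
  ∪ pre   = {open(d_store_bay)} ∪ {at(dock), open(d_dock_lab)}
          = {at(dock), open(d_dock_lab), open(d_store_bay)}

== RESULT ==
["at(dock)", "open(d_dock_lab)", "open(d_store_bay)"]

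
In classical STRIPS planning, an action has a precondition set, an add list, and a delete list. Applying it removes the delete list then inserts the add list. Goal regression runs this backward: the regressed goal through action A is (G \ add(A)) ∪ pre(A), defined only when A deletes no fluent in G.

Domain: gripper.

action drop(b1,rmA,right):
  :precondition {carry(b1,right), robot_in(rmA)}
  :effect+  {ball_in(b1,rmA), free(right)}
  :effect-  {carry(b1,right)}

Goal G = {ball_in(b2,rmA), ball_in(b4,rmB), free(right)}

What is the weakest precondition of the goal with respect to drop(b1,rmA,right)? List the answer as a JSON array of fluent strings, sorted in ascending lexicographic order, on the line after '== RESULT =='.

Regress:
  G ∩ del = {}  (empty — regression defined)
  G \ add = {ball_in(b2,rmA), ball_in(b4,rmB), free(right)} \ {ball_in(b1,rmA), free(right)} = {ball_in(b2,rmA), ball_in(b4,rmB)}
  ∪ pre   = {ball_in(b2,rmA), ball_in(b4,rmB)} ∪ {carry(b1,right), robot_in(rmA)}
          = {ball_in(b2,rmA), ball_in(b4,rmB), carry(b1,right), robot_in(rmA)}

== RESULT ==
["ball_in(b2,rmA)", "ball_in(b4,rmB)", "carry(b1,right)", "robot_in(rmA)"]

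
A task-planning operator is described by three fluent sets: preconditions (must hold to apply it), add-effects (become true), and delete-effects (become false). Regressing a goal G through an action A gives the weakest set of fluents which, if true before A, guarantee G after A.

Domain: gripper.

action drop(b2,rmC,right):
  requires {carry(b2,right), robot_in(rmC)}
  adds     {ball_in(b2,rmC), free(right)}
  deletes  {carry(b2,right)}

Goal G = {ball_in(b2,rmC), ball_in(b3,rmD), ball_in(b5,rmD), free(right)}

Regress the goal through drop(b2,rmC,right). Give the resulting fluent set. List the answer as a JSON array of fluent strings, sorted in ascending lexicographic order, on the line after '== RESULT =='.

Regress:
  G ∩ del = {}  (empty — regression defined)
  G \ add = {ball_in(b2,rmC), ball_in(b3,rmD), ball_in(b5,rmD), free(right)} \ {ball_in(b2,rmC), free(right)} = {ball_in(b3,rmD), ball_in(b5,rmD)}
  ∪ pre   = {ball_in(b3,rmD), ball_in(b5,rmD)} ∪ {carry(b2,right), robot_in(rmC)}
          = {ball_in(b3,rmD), ball_in(b5,rmD), carry(b2,right), robot_in(rmC)}

== RESULT ==
["ball_in(b3,rmD)", "ball_in(b5,rmD)", "carry(b2,right)", "robot_in(rmC)"]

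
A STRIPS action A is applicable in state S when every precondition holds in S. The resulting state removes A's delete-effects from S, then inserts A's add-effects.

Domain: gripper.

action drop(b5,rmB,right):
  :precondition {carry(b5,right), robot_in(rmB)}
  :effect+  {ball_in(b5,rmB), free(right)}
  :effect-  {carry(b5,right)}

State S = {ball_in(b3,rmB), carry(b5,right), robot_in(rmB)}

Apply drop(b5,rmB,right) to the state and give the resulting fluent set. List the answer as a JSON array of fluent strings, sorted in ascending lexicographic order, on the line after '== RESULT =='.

Progress:
  pre ⊆ S: {carry(b5,right), robot_in(rmB)} ⊆ S  — applicable
  S \ del = {ball_in(b3,rmB), robot_in(rmB)}
  ∪ add   = {ball_in(b3,rmB), ball_in(b5,rmB), free(right), robot_in(rmB)}

== RESULT ==
["ball_in(b3,rmB)", "ball_in(b5,rmB)", "free(right)", "robot_in(rmB)"]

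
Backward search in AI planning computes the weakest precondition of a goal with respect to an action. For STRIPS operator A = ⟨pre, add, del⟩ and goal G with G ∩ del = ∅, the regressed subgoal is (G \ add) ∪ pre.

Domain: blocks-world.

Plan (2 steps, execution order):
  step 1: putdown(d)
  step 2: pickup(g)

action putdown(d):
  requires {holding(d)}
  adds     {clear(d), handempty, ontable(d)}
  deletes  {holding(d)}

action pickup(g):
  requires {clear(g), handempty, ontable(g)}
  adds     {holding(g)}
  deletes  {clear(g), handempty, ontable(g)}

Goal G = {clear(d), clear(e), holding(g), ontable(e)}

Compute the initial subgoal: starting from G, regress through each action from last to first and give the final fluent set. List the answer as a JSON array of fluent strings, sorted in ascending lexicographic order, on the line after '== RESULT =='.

Regress step by step:
  through step 2 (pickup(g)): drop {holding(g)}, keep {clear(d), clear(e), ontable(e)}, require {clear(g), handempty, ontable(g)}
    → {clear(d), clear(e), clear(g), handempty, ontable(e), ontable(g)}
  through step 1 (putdown(d)): drop {clear(d), handempty}, keep {clear(e), clear(g), ontable(e), ontable(g)}, require {holding(d)}
    → {clear(e), clear(g), holding(d), ontable(e), ontable(g)}

== RESULT ==
["clear(e)", "clear(g)", "holding(d)", "ontable(e)", "ontable(g)"]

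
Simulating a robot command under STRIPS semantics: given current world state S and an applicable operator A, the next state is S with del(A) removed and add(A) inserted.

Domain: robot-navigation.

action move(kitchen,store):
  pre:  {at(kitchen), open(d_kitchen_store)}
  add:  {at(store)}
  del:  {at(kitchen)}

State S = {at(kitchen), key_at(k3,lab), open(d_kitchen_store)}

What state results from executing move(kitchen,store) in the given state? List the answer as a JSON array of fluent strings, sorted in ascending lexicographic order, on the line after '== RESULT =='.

Progress:
  pre ⊆ S: {at(kitchen), open(d_kitchen_store)} ⊆ S  — applicable
  S \ del = {key_at(k3,lab), open(d_kitchen_store)}
  ∪ add   = {at(store), key_at(k3,lab), open(d_kitchen_store)}

== RESULT ==
["at(store)", "key_at(k3,lab)", "open(d_kitchen_store)"]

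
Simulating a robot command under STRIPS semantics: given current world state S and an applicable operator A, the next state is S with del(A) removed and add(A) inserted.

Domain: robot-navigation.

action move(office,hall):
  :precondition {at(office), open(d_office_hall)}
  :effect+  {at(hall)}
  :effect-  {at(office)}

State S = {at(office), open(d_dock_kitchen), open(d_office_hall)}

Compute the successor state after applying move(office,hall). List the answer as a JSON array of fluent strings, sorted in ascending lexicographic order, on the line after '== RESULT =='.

Compute (S \ del) ∪ add:
  pre ⊆ S: {at(office), open(d_office_hall)} ⊆ S  — applicable
  S \ del = {open(d_dock_kitchen), open(d_office_hall)}
  ∪ add   = {at(hall), open(d_dock_kitchen), open(d_office_hall)}

== RESULT ==
["at(hall)", "open(d_dock_kitchen)", "open(d_office_hall)"]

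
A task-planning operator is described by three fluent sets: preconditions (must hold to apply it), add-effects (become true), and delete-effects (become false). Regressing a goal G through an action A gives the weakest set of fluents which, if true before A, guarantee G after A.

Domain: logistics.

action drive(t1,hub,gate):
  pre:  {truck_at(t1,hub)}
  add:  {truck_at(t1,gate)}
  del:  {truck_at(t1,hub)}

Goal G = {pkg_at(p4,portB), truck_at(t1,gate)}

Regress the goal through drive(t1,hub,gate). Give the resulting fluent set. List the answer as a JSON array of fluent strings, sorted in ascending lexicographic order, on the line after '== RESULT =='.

Regress:
  G ∩ del = {}  (empty — regression defined)
  G \ add = {pkg_at(p4,portB), truck_at(t1,gate)} \ {truck_at(t1,gate)} = {pkg_at(p4,portB)}
  ∪ pre   = {pkg_at(p4,portB)} ∪ {truck_at(t1,hub)}
          = {pkg_at(p4,portB), truck_at(t1,hub)}

== RESULT ==
["pkg_at(p4,portB)", "truck_at(t1,hub)"]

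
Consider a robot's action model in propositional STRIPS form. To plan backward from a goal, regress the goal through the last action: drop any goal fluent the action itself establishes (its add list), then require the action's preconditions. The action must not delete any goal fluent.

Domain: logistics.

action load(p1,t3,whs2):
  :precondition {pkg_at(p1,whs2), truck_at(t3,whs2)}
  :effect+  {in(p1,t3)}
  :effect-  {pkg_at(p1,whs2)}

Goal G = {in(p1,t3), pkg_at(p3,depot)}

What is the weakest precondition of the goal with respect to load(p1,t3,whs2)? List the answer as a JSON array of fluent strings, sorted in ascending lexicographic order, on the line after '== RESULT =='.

Regress:
  G ∩ del = {}  (empty — regression defined)
  G \ add = {in(p1,t3), pkg_at(p3,depot)} \ {in(p1,t3)} = {pkg_at(p3,depot)}
  ∪ pre   = {pkg_at(p3,depot)} ∪ {pkg_at(p1,whs2), truck_at(t3,whs2)}
          = {pkg_at(p1,whs2), pkg_at(p3,depot), truck_at(t3,whs2)}

== RESULT ==
["pkg_at(p1,whs2)", "pkg_at(p3,depot)", "truck_at(t3,whs2)"]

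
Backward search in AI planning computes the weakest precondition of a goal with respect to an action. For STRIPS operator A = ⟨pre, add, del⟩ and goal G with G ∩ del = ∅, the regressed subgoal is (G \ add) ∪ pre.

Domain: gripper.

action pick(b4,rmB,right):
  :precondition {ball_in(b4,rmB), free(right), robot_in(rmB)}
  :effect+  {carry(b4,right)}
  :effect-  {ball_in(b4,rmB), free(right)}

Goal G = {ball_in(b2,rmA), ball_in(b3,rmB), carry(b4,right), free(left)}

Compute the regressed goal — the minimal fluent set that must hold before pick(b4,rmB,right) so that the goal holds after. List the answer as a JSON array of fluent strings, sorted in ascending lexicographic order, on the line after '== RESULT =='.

Regress:
  G ∩ del = {}  (empty — regression defined)
  G \ add = {ball_in(b2,rmA), ball_in(b3,rmB), carry(b4,right), free(left)} \ {carry(b4,right)} = {ball_in(b2,rmA), ball_in(b3,rmB), free(left)}
  ∪ pre   = {ball_in(b2,rmA), ball_in(b3,rmB), free(left)} ∪ {ball_in(b4,rmB), free(right), robot_in(rmB)}
          = {ball_in(b2,rmA), ball_in(b3,rmB), ball_in(b4,rmB), free(left), free(right), robot_in(rmB)}

== RESULT ==
["ball_in(b2,rmA)", "ball_in(b3,rmB)", "ball_in(b4,rmB)", "free(left)", "free(right)", "robot_in(rmB)"]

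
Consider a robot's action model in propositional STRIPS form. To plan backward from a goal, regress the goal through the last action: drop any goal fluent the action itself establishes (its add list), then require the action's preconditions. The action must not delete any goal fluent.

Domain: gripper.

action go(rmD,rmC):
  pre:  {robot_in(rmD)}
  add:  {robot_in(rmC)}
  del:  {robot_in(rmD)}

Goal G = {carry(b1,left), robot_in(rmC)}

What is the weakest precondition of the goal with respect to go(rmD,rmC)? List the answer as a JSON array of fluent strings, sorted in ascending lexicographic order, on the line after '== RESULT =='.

Compute (G \ add) ∪ pre:
  G ∩ del = {}  (empty — regression defined)
  G \ add = {carry(b1,left), robot_in(rmC)} \ {robot_in(rmC)} = {carry(b1,left)}
  ∪ pre   = {carry(b1,left)} ∪ {robot_in(rmD)}
          = {carry(b1,left), robot_in(rmD)}

== RESULT ==
["carry(b1,left)", "robot_in(rmD)"]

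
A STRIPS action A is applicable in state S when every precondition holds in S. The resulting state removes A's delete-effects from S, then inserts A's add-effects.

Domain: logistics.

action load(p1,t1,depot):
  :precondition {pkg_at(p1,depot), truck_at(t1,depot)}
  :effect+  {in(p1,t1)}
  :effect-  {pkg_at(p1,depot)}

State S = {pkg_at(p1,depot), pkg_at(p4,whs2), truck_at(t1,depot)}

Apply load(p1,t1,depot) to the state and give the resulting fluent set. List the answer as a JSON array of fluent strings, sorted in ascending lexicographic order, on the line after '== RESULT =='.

Progress:
  pre ⊆ S: {pkg_at(p1,depot), truck_at(t1,depot)} ⊆ S  — applicable
  S \ del = {pkg_at(p4,whs2), truck_at(t1,depot)}
  ∪ add   = {in(p1,t1), pkg_at(p4,whs2), truck_at(t1,depot)}

== RESULT ==
["in(p1,t1)", "pkg_at(p4,whs2)", "truck_at(t1,depot)"]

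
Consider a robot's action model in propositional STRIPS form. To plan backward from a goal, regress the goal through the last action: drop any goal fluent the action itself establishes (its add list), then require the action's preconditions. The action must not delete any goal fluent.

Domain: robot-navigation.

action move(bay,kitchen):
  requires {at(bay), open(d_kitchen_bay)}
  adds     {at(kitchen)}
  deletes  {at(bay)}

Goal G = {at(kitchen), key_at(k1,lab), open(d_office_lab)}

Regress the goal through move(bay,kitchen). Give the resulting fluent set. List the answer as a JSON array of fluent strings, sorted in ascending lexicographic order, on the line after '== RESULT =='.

Compute (G \ add) ∪ pre:
  G ∩ del = {}  (empty — regression defined)
  G \ add = {at(kitchen), key_at(k1,lab), open(d_office_lab)} \ {at(kitchen)} = {key_at(k1,lab), open(d_office_lab)}
  ∪ pre   = {key_at(k1,lab), open(d_office_lab)} ∪ {at(bay), open(d_kitchen_bay)}
          = {at(bay), key_at(k1,lab), open(d_kitchen_bay), open(d_office_lab)}

== RESULT ==
["at(bay)", "key_at(k1,lab)", "open(d_kitchen_bay)", "open(d_office_lab)"]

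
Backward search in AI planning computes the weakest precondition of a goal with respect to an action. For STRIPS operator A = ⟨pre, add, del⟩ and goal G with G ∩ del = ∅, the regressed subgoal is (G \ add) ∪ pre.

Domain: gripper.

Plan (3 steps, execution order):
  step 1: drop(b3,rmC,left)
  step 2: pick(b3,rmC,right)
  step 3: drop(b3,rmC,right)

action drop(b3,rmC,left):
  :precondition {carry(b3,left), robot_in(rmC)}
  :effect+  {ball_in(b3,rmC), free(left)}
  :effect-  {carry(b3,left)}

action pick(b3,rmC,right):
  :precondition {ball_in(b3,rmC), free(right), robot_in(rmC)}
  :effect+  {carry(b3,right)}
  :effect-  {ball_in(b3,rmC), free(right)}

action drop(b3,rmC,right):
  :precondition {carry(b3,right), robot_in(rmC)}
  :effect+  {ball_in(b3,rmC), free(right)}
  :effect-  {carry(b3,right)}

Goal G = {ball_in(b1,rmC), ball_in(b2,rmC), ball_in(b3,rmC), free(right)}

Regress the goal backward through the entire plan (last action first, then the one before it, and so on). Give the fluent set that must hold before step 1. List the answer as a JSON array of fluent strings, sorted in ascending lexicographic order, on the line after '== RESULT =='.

Regress step by step:
  through step 3 (drop(b3,rmC,right)): drop {ball_in(b3,rmC), free(right)}, keep {ball_in(b1,rmC), ball_in(b2,rmC)}, require {carry(b3,right), robot_in(rmC)}
    → {ball_in(b1,rmC), ball_in(b2,rmC), carry(b3,right), robot_in(rmC)}
  through step 2 (pick(b3,rmC,right)): drop {carry(b3,right)}, keep {ball_in(b1,rmC), ball_in(b2,rmC), robot_in(rmC)}, require {ball_in(b3,rmC), free(right), robot_in(rmC)}
    → {ball_in(b1,rmC), ball_in(b2,rmC), ball_in(b3,rmC), free(right), robot_in(rmC)}
  through step 1 (drop(b3,rmC,left)): drop {ball_in(b3,rmC)}, keep {ball_in(b1,rmC), ball_in(b2,rmC), free(right), robot_in(rmC)}, require {carry(b3,left), robot_in(rmC)}
    → {ball_in(b1,rmC), ball_in(b2,rmC), carry(b3,left), free(right), robot_in(rmC)}

== RESULT ==
["ball_in(b1,rmC)", "ball_in(b2,rmC)", "carry(b3,left)", "free(right)", "robot_in(rmC)"]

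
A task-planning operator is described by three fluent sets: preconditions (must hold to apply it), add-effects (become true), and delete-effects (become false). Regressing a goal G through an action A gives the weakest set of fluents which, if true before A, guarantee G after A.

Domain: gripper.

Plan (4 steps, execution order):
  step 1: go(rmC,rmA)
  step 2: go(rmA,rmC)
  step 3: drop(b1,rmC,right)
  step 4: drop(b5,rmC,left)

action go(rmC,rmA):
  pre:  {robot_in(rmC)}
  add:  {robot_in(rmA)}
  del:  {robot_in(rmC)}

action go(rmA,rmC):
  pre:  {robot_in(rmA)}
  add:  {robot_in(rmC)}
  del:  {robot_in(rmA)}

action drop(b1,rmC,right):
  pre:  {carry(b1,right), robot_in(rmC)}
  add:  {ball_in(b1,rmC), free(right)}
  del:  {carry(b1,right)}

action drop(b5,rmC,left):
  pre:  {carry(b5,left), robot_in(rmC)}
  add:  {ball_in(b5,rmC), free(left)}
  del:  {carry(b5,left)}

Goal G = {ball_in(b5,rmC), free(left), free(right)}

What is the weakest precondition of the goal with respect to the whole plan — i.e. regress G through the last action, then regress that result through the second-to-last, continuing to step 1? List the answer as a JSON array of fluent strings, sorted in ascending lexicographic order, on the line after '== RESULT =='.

Work backward from the goal:
  through step 4 (drop(b5,rmC,left)): drop {ball_in(b5,rmC), free(left)}, keep {free(right)}, require {carry(b5,left), robot_in(rmC)}
    → {carry(b5,left), free(right), robot_in(rmC)}
  through step 3 (drop(b1,rmC,right)): drop {free(right)}, keep {carry(b5,left), robot_in(rmC)}, require {carry(b1,right), robot_in(rmC)}
    → {carry(b1,right), carry(b5,left), robot_in(rmC)}
  through step 2 (go(rmA,rmC)): drop {robot_in(rmC)}, keep {carry(b1,right), carry(b5,left)}, require {robot_in(rmA)}
    → {carry(b1,right), carry(b5,left), robot_in(rmA)}
  through step 1 (go(rmC,rmA)): drop {robot_in(rmA)}, keep {carry(b1,right), carry(b5,left)}, require {robot_in(rmC)}
    → {carry(b1,right), carry(b5,left), robot_in(rmC)}

== RESULT ==
["carry(b1,right)", "carry(b5,left)", "robot_in(rmC)"]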